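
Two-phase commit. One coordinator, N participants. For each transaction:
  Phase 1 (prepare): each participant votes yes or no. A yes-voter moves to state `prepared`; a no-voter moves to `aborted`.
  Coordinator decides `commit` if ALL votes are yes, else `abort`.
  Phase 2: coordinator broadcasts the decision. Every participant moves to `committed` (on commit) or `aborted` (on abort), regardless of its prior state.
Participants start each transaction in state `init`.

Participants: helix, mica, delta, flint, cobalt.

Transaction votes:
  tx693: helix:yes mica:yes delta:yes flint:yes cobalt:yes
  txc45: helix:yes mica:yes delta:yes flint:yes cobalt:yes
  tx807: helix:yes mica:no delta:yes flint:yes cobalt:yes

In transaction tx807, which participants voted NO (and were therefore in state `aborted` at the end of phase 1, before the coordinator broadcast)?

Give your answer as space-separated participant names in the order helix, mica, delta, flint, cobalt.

Answer: mica

Derivation:
Txn tx807 phase 1: helix yes -> prepared; mica no -> aborted; delta yes -> prepared; flint yes -> prepared; cobalt yes -> prepared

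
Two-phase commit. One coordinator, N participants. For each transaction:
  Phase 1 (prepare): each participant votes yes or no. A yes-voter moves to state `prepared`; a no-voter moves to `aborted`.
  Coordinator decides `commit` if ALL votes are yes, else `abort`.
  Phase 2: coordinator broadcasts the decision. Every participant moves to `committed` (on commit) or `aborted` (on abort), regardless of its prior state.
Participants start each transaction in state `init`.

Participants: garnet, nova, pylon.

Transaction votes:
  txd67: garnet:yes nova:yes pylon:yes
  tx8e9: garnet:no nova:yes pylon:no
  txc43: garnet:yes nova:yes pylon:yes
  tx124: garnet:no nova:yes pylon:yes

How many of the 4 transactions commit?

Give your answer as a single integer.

Answer: 2

Derivation:
txd67: all yes -> commit (commits=1)
tx8e9: no from garnet, pylon -> abort (commits=1)
txc43: all yes -> commit (commits=2)
tx124: no from garnet -> abort (commits=2)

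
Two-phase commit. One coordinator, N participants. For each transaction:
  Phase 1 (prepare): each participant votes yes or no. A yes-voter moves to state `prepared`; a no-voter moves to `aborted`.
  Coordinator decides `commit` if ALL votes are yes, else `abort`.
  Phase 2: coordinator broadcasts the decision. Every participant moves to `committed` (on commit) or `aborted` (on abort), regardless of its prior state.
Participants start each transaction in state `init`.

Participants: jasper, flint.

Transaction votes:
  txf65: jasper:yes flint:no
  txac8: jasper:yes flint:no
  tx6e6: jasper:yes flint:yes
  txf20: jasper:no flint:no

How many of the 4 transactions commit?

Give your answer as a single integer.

txf65: no from flint -> abort (commits=0)
txac8: no from flint -> abort (commits=0)
tx6e6: all yes -> commit (commits=1)
txf20: no from jasper, flint -> abort (commits=1)

Answer: 1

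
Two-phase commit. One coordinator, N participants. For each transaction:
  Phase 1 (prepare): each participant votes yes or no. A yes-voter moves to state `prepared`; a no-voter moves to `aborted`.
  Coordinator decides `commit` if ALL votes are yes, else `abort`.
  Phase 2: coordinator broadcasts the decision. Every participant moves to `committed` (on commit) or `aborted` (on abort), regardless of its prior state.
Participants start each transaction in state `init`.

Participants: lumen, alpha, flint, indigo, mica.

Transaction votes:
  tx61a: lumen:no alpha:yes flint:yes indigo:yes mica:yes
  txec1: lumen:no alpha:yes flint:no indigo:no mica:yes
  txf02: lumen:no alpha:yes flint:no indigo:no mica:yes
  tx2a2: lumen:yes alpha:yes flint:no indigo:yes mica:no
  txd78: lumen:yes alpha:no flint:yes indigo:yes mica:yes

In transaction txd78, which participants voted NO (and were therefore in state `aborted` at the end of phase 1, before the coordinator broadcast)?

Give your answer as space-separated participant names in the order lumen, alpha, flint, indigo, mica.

Txn txd78 phase 1: lumen yes -> prepared; alpha no -> aborted; flint yes -> prepared; indigo yes -> prepared; mica yes -> prepared

Answer: alpha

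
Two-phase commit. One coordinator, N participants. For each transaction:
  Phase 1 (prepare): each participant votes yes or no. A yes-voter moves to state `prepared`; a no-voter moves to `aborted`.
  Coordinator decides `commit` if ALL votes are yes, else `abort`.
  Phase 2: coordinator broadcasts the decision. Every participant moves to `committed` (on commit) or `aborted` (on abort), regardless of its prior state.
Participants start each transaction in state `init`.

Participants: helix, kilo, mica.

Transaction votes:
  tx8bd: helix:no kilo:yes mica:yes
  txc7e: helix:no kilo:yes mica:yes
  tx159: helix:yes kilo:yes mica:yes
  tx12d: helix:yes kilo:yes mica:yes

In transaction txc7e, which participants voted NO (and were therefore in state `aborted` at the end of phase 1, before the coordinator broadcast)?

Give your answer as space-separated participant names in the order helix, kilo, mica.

Answer: helix

Derivation:
Txn txc7e phase 1: helix no -> aborted; kilo yes -> prepared; mica yes -> prepared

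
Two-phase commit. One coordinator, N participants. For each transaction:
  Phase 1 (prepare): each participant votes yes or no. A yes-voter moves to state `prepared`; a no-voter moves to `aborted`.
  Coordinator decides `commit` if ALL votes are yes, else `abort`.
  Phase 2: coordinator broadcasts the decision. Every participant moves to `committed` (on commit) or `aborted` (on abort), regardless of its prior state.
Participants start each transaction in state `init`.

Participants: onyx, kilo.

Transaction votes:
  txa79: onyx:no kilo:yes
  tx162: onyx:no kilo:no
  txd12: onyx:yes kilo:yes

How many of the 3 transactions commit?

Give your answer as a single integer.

txa79: no from onyx -> abort (commits=0)
tx162: no from onyx, kilo -> abort (commits=0)
txd12: all yes -> commit (commits=1)

Answer: 1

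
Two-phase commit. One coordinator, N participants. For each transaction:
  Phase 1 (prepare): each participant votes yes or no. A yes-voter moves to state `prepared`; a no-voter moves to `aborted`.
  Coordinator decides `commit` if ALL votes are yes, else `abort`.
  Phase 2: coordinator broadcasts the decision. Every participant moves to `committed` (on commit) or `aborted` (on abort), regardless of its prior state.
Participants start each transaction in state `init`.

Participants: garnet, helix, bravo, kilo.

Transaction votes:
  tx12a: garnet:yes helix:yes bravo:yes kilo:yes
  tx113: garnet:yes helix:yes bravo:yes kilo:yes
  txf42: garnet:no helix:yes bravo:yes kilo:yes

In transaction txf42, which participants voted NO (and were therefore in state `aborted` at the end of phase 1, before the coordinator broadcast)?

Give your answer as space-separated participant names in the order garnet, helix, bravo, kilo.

Answer: garnet

Derivation:
Txn txf42 phase 1: garnet no -> aborted; helix yes -> prepared; bravo yes -> prepared; kilo yes -> prepared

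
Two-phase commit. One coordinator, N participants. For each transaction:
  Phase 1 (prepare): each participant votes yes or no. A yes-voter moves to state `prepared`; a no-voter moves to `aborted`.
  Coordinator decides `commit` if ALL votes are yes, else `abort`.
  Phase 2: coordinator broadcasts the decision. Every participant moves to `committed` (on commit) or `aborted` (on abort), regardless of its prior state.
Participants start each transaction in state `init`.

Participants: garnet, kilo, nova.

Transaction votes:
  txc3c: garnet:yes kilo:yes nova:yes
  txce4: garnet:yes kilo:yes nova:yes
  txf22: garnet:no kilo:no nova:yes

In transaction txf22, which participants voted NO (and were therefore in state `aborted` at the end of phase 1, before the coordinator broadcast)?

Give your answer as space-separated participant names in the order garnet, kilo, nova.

Txn txf22 phase 1: garnet no -> aborted; kilo no -> aborted; nova yes -> prepared

Answer: garnet kilo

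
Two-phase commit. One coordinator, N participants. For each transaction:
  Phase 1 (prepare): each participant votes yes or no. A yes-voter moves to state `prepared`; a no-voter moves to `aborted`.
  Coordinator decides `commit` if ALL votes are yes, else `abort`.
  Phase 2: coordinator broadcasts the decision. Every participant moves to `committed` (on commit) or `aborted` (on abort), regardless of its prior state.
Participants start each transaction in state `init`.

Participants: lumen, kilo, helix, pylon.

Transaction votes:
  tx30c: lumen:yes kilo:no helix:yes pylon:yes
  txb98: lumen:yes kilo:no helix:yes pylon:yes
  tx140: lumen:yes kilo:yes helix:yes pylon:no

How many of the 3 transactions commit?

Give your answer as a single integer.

Answer: 0

Derivation:
tx30c: no from kilo -> abort (commits=0)
txb98: no from kilo -> abort (commits=0)
tx140: no from pylon -> abort (commits=0)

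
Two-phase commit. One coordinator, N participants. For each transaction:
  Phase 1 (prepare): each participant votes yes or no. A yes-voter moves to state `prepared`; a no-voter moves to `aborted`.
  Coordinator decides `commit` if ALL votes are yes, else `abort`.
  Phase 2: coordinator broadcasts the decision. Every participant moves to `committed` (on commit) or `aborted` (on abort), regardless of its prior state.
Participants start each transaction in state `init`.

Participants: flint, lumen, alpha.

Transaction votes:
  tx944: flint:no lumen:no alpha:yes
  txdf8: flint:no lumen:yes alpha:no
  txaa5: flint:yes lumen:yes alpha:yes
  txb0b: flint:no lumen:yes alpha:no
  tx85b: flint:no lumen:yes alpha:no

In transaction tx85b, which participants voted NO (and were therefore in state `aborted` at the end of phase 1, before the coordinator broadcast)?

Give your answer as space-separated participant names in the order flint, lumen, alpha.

Answer: flint alpha

Derivation:
Txn tx85b phase 1: flint no -> aborted; lumen yes -> prepared; alpha no -> aborted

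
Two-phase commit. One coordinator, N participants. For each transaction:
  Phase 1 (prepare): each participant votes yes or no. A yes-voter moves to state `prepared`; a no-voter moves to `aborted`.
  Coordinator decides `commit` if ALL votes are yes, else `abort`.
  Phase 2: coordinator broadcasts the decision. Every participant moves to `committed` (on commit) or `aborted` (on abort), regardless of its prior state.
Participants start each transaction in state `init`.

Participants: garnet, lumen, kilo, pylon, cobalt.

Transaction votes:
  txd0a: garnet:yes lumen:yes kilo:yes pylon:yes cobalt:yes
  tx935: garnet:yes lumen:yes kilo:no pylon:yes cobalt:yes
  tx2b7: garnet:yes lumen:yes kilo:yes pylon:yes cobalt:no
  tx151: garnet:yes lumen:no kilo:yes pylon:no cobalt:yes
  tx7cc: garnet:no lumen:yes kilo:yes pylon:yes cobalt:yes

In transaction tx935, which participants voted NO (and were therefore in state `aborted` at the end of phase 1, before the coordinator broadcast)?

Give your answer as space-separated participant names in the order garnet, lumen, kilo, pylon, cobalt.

Txn tx935 phase 1: garnet yes -> prepared; lumen yes -> prepared; kilo no -> aborted; pylon yes -> prepared; cobalt yes -> prepared

Answer: kilo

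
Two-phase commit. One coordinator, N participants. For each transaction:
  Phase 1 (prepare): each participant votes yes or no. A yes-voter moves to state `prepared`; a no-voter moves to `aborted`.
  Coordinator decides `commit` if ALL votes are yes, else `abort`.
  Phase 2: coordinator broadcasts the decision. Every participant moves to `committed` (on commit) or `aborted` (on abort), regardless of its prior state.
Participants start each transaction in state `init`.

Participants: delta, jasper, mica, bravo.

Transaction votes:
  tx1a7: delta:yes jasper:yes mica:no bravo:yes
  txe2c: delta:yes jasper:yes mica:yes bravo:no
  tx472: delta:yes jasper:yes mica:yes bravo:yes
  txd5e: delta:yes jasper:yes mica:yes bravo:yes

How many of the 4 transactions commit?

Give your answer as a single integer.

tx1a7: no from mica -> abort (commits=0)
txe2c: no from bravo -> abort (commits=0)
tx472: all yes -> commit (commits=1)
txd5e: all yes -> commit (commits=2)

Answer: 2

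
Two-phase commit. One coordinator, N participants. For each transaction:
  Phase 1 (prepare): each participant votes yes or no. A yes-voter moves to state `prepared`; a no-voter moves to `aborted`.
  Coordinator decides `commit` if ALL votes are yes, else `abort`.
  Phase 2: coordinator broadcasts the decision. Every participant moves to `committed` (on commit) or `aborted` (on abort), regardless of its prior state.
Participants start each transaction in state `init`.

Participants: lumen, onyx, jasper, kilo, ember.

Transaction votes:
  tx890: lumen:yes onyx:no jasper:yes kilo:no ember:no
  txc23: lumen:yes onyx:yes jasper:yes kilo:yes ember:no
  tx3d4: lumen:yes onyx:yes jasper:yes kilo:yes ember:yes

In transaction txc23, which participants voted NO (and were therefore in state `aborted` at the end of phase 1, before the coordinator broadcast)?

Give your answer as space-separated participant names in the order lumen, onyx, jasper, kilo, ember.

Answer: ember

Derivation:
Txn txc23 phase 1: lumen yes -> prepared; onyx yes -> prepared; jasper yes -> prepared; kilo yes -> prepared; ember no -> aborted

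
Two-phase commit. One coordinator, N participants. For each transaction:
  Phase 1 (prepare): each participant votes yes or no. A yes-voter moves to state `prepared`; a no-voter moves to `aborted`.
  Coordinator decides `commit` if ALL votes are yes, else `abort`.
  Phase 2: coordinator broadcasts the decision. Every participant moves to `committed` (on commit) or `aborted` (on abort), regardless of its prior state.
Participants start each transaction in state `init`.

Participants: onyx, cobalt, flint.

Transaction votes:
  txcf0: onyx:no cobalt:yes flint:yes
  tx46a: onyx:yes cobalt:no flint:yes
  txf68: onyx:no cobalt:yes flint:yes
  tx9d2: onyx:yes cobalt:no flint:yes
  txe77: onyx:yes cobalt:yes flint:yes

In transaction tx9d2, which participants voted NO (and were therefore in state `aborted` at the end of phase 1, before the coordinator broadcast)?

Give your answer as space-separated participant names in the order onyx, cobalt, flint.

Answer: cobalt

Derivation:
Txn tx9d2 phase 1: onyx yes -> prepared; cobalt no -> aborted; flint yes -> prepared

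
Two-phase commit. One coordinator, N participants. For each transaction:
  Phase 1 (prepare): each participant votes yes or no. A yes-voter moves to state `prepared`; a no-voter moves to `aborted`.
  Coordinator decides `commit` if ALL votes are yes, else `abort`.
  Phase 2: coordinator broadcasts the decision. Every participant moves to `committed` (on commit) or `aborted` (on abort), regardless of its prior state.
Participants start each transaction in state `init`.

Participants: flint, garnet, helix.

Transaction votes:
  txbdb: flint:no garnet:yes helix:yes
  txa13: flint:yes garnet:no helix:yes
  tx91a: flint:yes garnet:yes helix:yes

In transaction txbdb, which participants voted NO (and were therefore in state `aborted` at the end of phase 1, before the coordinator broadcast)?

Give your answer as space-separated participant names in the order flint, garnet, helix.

Answer: flint

Derivation:
Txn txbdb phase 1: flint no -> aborted; garnet yes -> prepared; helix yes -> prepared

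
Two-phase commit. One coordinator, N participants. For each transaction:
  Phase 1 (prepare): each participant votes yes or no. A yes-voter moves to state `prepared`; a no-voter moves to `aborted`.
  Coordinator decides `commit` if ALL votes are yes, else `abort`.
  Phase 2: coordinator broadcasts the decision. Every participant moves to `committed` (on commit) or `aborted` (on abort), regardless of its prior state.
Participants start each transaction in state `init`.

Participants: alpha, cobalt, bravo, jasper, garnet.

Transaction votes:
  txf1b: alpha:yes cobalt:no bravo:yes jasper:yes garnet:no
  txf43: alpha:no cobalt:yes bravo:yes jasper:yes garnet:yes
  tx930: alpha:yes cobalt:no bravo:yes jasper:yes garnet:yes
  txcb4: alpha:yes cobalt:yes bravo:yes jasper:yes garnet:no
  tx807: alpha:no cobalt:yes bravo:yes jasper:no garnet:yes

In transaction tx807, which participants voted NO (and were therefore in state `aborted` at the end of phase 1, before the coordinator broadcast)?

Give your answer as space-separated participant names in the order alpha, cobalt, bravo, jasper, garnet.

Txn tx807 phase 1: alpha no -> aborted; cobalt yes -> prepared; bravo yes -> prepared; jasper no -> aborted; garnet yes -> prepared

Answer: alpha jasper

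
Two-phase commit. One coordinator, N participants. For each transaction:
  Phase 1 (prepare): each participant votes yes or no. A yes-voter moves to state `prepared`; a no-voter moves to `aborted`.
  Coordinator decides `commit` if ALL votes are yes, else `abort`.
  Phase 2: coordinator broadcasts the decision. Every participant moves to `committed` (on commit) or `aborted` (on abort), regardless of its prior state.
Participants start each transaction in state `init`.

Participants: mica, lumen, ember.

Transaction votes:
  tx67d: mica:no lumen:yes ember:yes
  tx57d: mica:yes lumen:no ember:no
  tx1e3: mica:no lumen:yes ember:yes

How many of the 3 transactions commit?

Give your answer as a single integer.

Answer: 0

Derivation:
tx67d: no from mica -> abort (commits=0)
tx57d: no from lumen, ember -> abort (commits=0)
tx1e3: no from mica -> abort (commits=0)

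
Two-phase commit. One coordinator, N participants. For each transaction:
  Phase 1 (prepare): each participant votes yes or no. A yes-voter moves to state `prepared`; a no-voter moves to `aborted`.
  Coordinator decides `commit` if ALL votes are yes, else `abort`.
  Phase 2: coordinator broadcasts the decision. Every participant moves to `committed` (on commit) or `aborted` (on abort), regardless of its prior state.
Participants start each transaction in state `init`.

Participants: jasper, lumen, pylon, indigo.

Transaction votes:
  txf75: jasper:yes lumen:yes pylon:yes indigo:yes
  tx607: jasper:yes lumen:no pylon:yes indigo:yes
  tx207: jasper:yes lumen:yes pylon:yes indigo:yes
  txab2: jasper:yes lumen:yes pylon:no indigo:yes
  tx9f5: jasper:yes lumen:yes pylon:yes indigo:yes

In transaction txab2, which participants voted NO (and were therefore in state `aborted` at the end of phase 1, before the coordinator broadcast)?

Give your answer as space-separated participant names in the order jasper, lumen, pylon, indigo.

Answer: pylon

Derivation:
Txn txab2 phase 1: jasper yes -> prepared; lumen yes -> prepared; pylon no -> aborted; indigo yes -> prepared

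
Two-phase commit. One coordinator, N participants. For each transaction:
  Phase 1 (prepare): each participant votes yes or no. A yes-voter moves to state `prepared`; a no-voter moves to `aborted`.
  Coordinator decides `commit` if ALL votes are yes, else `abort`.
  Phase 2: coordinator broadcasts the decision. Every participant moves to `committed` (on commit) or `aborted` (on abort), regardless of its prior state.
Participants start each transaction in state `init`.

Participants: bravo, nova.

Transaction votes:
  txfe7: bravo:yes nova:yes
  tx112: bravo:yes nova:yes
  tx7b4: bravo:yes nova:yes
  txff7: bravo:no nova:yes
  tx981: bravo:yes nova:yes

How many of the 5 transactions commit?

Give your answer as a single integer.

Answer: 4

Derivation:
txfe7: all yes -> commit (commits=1)
tx112: all yes -> commit (commits=2)
tx7b4: all yes -> commit (commits=3)
txff7: no from bravo -> abort (commits=3)
tx981: all yes -> commit (commits=4)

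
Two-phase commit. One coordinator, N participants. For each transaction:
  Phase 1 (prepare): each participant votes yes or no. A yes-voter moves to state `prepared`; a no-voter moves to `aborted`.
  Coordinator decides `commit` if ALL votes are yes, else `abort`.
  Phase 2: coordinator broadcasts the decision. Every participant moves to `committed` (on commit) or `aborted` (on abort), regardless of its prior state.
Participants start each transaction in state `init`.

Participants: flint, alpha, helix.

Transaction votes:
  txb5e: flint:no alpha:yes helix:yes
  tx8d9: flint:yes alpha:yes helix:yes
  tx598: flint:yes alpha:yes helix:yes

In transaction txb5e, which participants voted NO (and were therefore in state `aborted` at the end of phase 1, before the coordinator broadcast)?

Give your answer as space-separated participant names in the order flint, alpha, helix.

Txn txb5e phase 1: flint no -> aborted; alpha yes -> prepared; helix yes -> prepared

Answer: flint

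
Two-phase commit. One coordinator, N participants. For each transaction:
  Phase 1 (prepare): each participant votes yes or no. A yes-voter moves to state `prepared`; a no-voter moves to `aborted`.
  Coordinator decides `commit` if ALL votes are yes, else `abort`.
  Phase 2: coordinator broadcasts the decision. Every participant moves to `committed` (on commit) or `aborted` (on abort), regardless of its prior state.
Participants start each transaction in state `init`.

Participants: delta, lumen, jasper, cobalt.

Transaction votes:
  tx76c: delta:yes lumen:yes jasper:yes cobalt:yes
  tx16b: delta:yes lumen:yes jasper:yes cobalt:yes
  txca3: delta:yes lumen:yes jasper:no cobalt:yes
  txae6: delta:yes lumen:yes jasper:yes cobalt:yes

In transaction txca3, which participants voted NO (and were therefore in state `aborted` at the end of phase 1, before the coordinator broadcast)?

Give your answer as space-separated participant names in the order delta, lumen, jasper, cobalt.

Txn txca3 phase 1: delta yes -> prepared; lumen yes -> prepared; jasper no -> aborted; cobalt yes -> prepared

Answer: jasper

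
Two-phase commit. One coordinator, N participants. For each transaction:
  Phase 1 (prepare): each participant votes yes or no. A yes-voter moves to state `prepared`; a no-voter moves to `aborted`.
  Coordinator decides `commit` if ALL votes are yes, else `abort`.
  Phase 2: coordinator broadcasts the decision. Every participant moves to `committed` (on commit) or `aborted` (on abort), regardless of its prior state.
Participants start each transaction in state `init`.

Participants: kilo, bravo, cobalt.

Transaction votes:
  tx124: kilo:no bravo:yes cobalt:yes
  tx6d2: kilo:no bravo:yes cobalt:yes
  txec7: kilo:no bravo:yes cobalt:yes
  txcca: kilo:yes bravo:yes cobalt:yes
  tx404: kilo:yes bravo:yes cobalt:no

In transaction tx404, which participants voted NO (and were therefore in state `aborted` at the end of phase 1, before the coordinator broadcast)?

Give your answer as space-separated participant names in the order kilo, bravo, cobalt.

Answer: cobalt

Derivation:
Txn tx404 phase 1: kilo yes -> prepared; bravo yes -> prepared; cobalt no -> aborted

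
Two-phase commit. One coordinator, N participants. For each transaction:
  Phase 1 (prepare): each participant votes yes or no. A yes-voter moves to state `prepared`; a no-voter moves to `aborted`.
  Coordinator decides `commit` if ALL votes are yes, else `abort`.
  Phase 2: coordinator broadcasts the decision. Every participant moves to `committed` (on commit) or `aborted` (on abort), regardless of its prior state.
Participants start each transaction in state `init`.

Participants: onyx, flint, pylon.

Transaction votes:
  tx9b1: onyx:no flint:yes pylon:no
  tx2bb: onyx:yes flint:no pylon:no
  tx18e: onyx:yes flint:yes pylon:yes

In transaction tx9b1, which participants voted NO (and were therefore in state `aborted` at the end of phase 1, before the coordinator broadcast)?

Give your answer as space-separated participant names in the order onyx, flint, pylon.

Answer: onyx pylon

Derivation:
Txn tx9b1 phase 1: onyx no -> aborted; flint yes -> prepared; pylon no -> aborted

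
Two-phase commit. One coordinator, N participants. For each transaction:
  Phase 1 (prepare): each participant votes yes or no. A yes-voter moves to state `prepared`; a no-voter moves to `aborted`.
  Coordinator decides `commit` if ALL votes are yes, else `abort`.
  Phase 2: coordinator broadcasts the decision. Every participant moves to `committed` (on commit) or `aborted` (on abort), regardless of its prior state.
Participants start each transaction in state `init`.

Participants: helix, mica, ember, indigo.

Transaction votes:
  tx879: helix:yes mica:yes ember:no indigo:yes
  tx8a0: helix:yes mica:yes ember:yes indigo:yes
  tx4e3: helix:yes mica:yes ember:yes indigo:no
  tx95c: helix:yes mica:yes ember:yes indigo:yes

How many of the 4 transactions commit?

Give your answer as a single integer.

Answer: 2

Derivation:
tx879: no from ember -> abort (commits=0)
tx8a0: all yes -> commit (commits=1)
tx4e3: no from indigo -> abort (commits=1)
tx95c: all yes -> commit (commits=2)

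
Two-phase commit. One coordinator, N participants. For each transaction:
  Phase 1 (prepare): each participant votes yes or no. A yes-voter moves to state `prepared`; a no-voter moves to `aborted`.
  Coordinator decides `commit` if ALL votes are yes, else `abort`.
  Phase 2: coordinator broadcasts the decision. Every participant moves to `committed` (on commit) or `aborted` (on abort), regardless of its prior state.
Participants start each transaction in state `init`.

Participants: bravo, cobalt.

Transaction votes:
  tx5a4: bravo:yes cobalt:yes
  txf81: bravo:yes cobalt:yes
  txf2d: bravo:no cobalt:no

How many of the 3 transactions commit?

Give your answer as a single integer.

tx5a4: all yes -> commit (commits=1)
txf81: all yes -> commit (commits=2)
txf2d: no from bravo, cobalt -> abort (commits=2)

Answer: 2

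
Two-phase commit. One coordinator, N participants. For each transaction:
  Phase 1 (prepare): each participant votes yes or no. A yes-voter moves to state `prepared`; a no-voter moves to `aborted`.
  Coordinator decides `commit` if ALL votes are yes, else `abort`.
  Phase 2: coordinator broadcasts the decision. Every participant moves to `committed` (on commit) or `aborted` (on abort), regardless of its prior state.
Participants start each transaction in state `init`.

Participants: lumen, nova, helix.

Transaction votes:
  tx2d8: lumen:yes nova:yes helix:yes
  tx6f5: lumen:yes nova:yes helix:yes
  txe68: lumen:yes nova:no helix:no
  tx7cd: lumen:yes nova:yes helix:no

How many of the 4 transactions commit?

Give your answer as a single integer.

Answer: 2

Derivation:
tx2d8: all yes -> commit (commits=1)
tx6f5: all yes -> commit (commits=2)
txe68: no from nova, helix -> abort (commits=2)
tx7cd: no from helix -> abort (commits=2)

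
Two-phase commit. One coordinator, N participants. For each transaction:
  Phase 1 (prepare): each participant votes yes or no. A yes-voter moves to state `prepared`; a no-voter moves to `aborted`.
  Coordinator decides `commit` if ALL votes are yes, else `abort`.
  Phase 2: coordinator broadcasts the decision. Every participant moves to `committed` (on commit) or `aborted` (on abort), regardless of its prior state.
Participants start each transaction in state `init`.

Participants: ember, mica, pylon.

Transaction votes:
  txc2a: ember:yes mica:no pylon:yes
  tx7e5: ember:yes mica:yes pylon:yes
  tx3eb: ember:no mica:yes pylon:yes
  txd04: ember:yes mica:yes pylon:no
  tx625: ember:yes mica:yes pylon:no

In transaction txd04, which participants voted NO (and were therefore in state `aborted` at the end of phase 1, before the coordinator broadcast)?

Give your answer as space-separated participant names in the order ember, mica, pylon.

Answer: pylon

Derivation:
Txn txd04 phase 1: ember yes -> prepared; mica yes -> prepared; pylon no -> aborted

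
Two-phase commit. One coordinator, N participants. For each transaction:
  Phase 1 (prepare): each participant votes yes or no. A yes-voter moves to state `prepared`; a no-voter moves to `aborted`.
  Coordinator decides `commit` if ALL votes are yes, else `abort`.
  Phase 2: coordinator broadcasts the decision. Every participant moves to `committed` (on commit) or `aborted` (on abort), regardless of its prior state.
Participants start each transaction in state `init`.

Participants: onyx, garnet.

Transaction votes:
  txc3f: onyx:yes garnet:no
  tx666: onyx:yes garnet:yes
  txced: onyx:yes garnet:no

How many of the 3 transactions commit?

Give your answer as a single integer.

txc3f: no from garnet -> abort (commits=0)
tx666: all yes -> commit (commits=1)
txced: no from garnet -> abort (commits=1)

Answer: 1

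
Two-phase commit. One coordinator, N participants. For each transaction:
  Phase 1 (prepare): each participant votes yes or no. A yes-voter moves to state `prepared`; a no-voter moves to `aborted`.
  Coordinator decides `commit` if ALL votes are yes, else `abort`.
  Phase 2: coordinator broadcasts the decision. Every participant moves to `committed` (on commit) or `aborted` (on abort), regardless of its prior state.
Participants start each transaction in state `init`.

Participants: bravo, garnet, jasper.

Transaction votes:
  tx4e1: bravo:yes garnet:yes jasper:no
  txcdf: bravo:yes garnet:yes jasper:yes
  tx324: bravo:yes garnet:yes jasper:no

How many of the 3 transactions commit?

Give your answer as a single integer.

Answer: 1

Derivation:
tx4e1: no from jasper -> abort (commits=0)
txcdf: all yes -> commit (commits=1)
tx324: no from jasper -> abort (commits=1)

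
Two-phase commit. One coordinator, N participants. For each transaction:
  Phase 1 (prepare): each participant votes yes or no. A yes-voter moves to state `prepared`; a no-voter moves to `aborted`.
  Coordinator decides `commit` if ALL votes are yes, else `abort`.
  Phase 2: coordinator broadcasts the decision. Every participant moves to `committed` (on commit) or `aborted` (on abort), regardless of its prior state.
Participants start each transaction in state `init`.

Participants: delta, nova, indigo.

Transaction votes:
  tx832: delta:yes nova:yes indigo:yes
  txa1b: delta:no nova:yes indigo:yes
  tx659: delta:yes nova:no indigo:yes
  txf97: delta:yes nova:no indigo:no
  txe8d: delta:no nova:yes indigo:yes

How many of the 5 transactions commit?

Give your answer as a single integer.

tx832: all yes -> commit (commits=1)
txa1b: no from delta -> abort (commits=1)
tx659: no from nova -> abort (commits=1)
txf97: no from nova, indigo -> abort (commits=1)
txe8d: no from delta -> abort (commits=1)

Answer: 1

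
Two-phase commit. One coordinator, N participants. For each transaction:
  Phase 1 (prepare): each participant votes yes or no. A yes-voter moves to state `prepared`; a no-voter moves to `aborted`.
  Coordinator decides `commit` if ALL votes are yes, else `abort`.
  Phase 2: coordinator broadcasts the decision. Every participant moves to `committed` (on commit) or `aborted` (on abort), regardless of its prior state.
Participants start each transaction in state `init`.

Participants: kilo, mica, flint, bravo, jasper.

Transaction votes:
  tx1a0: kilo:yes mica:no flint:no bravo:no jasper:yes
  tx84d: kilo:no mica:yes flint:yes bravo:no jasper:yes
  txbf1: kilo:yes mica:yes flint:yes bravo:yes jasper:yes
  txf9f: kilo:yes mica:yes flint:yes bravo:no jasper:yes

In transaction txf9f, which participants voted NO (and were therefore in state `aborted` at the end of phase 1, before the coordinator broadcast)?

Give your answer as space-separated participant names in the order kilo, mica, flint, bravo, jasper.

Txn txf9f phase 1: kilo yes -> prepared; mica yes -> prepared; flint yes -> prepared; bravo no -> aborted; jasper yes -> prepared

Answer: bravo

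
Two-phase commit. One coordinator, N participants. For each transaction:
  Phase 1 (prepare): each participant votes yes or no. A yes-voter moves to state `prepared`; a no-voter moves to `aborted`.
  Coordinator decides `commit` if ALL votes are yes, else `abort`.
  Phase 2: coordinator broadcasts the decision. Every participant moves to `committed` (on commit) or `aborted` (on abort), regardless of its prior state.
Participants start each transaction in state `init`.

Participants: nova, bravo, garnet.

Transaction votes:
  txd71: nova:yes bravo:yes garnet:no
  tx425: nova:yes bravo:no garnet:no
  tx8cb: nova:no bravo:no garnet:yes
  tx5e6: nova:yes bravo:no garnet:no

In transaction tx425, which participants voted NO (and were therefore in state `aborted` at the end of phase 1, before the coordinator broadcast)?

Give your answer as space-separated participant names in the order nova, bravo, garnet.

Answer: bravo garnet

Derivation:
Txn tx425 phase 1: nova yes -> prepared; bravo no -> aborted; garnet no -> aborted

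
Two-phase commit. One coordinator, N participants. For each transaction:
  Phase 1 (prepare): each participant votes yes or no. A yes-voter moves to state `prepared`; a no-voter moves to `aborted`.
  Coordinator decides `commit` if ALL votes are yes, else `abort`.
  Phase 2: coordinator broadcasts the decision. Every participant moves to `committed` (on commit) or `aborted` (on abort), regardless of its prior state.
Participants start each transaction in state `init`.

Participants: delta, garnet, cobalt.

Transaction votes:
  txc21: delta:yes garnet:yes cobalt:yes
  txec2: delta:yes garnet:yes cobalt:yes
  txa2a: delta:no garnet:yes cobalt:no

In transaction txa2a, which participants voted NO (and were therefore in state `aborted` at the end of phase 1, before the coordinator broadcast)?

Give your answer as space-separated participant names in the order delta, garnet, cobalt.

Txn txa2a phase 1: delta no -> aborted; garnet yes -> prepared; cobalt no -> aborted

Answer: delta cobalt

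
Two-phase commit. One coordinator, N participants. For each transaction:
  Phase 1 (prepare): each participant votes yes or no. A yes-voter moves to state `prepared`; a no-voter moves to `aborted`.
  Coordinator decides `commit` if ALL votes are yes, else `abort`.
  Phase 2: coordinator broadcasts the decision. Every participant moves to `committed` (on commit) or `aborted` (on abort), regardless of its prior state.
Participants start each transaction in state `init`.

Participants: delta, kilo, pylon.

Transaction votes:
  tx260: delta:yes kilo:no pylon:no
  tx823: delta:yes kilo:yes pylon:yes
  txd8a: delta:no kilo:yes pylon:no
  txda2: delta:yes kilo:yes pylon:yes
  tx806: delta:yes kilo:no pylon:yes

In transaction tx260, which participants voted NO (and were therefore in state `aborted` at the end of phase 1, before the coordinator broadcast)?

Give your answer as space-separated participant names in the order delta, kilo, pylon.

Answer: kilo pylon

Derivation:
Txn tx260 phase 1: delta yes -> prepared; kilo no -> aborted; pylon no -> aborted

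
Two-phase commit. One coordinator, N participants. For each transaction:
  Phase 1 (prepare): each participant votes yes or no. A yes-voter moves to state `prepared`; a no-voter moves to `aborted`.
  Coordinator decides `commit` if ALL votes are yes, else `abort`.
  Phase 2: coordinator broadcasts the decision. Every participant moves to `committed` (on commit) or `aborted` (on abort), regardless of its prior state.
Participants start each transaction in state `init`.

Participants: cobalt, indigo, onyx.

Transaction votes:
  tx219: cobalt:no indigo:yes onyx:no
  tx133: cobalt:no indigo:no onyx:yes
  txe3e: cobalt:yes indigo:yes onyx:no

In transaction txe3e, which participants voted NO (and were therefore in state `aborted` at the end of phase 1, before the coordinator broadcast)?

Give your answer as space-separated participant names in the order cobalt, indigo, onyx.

Txn txe3e phase 1: cobalt yes -> prepared; indigo yes -> prepared; onyx no -> aborted

Answer: onyx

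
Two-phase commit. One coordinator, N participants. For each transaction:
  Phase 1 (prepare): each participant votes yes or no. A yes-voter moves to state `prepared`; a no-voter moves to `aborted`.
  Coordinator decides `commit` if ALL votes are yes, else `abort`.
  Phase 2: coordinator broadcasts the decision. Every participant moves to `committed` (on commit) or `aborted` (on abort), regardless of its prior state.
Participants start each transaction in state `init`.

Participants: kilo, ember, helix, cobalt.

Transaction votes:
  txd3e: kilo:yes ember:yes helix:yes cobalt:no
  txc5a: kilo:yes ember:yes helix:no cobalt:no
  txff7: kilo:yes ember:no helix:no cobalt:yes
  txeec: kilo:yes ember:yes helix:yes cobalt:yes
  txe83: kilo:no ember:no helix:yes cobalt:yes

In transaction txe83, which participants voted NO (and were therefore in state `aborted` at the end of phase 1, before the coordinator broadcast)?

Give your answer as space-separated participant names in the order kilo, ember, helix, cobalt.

Answer: kilo ember

Derivation:
Txn txe83 phase 1: kilo no -> aborted; ember no -> aborted; helix yes -> prepared; cobalt yes -> prepared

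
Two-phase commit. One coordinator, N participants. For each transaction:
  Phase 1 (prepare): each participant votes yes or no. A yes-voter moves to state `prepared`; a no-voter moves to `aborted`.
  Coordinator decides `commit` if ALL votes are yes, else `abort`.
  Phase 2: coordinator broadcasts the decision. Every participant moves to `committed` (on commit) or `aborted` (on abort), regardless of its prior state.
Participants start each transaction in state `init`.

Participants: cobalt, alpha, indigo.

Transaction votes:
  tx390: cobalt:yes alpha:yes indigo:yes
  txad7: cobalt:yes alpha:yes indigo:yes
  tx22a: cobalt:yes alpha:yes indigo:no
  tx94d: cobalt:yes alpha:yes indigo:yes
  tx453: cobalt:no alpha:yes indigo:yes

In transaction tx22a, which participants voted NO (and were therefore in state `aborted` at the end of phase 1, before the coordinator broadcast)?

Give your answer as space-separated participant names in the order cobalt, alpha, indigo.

Txn tx22a phase 1: cobalt yes -> prepared; alpha yes -> prepared; indigo no -> aborted

Answer: indigo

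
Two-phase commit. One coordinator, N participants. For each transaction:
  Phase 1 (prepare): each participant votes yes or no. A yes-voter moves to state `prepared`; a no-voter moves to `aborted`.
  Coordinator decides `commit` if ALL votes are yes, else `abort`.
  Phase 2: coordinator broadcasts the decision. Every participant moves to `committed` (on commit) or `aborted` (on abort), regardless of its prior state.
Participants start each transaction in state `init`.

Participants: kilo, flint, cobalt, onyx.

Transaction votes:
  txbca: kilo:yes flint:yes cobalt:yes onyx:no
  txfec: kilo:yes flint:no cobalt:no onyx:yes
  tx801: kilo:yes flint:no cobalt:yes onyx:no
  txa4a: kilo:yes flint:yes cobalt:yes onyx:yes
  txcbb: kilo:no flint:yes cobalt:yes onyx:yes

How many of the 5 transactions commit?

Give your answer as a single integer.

txbca: no from onyx -> abort (commits=0)
txfec: no from flint, cobalt -> abort (commits=0)
tx801: no from flint, onyx -> abort (commits=0)
txa4a: all yes -> commit (commits=1)
txcbb: no from kilo -> abort (commits=1)

Answer: 1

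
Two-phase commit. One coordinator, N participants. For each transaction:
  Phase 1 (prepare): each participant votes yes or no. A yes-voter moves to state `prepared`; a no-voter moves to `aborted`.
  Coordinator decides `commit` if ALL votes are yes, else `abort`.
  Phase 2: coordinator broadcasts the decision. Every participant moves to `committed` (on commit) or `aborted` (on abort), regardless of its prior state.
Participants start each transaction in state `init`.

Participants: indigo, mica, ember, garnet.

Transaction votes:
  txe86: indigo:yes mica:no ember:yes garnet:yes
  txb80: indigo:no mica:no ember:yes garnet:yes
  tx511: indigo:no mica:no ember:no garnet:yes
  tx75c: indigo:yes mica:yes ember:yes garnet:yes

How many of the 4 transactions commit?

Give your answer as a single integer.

Answer: 1

Derivation:
txe86: no from mica -> abort (commits=0)
txb80: no from indigo, mica -> abort (commits=0)
tx511: no from indigo, mica, ember -> abort (commits=0)
tx75c: all yes -> commit (commits=1)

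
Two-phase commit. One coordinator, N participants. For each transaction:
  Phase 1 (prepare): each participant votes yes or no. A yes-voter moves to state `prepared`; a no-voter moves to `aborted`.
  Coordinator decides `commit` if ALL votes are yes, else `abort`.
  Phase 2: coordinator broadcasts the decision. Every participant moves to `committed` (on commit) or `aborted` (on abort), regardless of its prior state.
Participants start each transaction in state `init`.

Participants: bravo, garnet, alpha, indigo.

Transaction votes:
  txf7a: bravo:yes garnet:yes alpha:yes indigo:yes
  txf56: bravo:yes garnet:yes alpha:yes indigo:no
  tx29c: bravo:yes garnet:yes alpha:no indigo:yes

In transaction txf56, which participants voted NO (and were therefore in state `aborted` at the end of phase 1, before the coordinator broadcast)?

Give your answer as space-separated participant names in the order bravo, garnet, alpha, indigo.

Answer: indigo

Derivation:
Txn txf56 phase 1: bravo yes -> prepared; garnet yes -> prepared; alpha yes -> prepared; indigo no -> aborted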